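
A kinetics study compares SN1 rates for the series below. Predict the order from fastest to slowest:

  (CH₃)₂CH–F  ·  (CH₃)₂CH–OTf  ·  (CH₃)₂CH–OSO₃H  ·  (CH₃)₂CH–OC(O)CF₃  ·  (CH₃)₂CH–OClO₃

(CH₃)₂CH–OTf > (CH₃)₂CH–OClO₃ > (CH₃)₂CH–OSO₃H > (CH₃)₂CH–OC(O)CF₃ > (CH₃)₂CH–F

Identical carbon frameworks mean the comparison reduces to leaving-group quality.
Rank by basicity of the departing species: weakest base leaves most easily.
(CH₃)₂CH–OTf loses OTf⁻: pKₐ(CF₃SO₃H (triflic acid)) ≈ -14
(CH₃)₂CH–OClO₃ loses ClO₄⁻: pKₐ(HClO₄) ≈ -10
(CH₃)₂CH–OSO₃H loses HSO₄⁻: pKₐ(H₂SO₄) ≈ -3
(CH₃)₂CH–OC(O)CF₃ loses CF₃COO⁻: pKₐ(CF₃COOH) ≈ 0.2
(CH₃)₂CH–F loses F⁻: pKₐ(HF) ≈ 3.2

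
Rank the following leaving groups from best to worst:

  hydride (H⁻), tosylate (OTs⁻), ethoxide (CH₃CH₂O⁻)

tosylate (OTs⁻) > ethoxide (CH₃CH₂O⁻) > hydride (H⁻)

The more stable X⁻ (or X) is on its own — i.e. the weaker a base it is — the better a leaving group it makes.
tosylate (OTs⁻): pKₐ(p-CH₃C₆H₄SO₃H (TsOH)) ≈ -2.8
ethoxide (CH₃CH₂O⁻): pKₐ(CH₃CH₂OH) ≈ 16 — strong base; alkoxides do not leave unassisted
hydride (H⁻): pKₐ(H₂) ≈ 36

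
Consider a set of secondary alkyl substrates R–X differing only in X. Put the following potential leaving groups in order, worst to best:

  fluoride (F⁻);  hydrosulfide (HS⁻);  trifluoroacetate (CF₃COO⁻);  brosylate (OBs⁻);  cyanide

cyanide < hydrosulfide (HS⁻) < fluoride (F⁻) < trifluoroacetate (CF₃COO⁻) < brosylate (OBs⁻)

Rank by basicity of the departing species: weakest base leaves most easily.
brosylate (OBs⁻): pKₐ(p-BrC₆H₄SO₃H) ≈ -2.8
trifluoroacetate (CF₃COO⁻): pKₐ(CF₃COOH) ≈ 0.2
fluoride (F⁻): pKₐ(HF) ≈ 3.2
hydrosulfide (HS⁻): pKₐ(H₂S) ≈ 7
cyanide: pKₐ(HCN) ≈ 9.2
The question asks for worst first, so the sequence is read in increasing leaving-group ability.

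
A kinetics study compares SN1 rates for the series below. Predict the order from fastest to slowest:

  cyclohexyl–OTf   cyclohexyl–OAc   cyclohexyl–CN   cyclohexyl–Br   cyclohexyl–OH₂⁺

Identical carbon frameworks mean the comparison reduces to leaving-group quality.
A good leaving group is a weak base: the lower the pKₐ of its conjugate acid, the more readily it departs.
cyclohexyl–OTf loses OTf⁻: pKₐ(CF₃SO₃H (triflic acid)) ≈ -14
cyclohexyl–Br loses Br⁻: pKₐ(HBr) ≈ -9
cyclohexyl–OH₂⁺ loses H₂O: pKₐ(H₃O⁺) ≈ -1.7
cyclohexyl–OAc loses AcO⁻: pKₐ(CH₃COOH) ≈ 4.8
cyclohexyl–CN loses CN⁻: pKₐ(HCN) ≈ 9.2

cyclohexyl–OTf > cyclohexyl–Br > cyclohexyl–OH₂⁺ > cyclohexyl–OAc > cyclohexyl–CN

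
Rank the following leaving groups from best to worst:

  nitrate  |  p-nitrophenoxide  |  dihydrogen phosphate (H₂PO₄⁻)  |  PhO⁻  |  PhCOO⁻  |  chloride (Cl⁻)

chloride (Cl⁻) > nitrate > dihydrogen phosphate (H₂PO₄⁻) > PhCOO⁻ > p-nitrophenoxide > PhO⁻

Leaving-group ability tracks the stability of the departed species; conjugate-acid pKₐ is the usual yardstick (lower pKₐ → better LG).
chloride (Cl⁻): pKₐ(HCl) ≈ -7
nitrate: pKₐ(HNO₃) ≈ -1.3
dihydrogen phosphate (H₂PO₄⁻): pKₐ(H₃PO₄) ≈ 2.1
PhCOO⁻: pKₐ(C₆H₅COOH) ≈ 4.2
p-nitrophenoxide: pKₐ(p-nitrophenol) ≈ 7.2
PhO⁻: pKₐ(C₆H₅OH (phenol)) ≈ 10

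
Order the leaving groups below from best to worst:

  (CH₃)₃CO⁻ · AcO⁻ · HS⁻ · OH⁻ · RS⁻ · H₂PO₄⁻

Leaving-group ability tracks the stability of the departed species; conjugate-acid pKₐ is the usual yardstick (lower pKₐ → better LG).
H₂PO₄⁻: pKₐ(H₃PO₄) ≈ 2.1
AcO⁻: pKₐ(CH₃COOH) ≈ 4.8
HS⁻: pKₐ(H₂S) ≈ 7
RS⁻: pKₐ(RSH (a thiol)) ≈ 10.5
OH⁻: pKₐ(H₂O) ≈ 15.7
(CH₃)₃CO⁻: pKₐ(t-BuOH) ≈ 18

H₂PO₄⁻ > AcO⁻ > HS⁻ > RS⁻ > OH⁻ > (CH₃)₃CO⁻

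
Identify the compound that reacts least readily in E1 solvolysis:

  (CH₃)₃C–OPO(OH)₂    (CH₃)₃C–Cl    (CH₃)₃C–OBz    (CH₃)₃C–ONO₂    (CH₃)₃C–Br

Identical carbon frameworks mean the comparison reduces to leaving-group quality.
The more stable X⁻ (or X) is on its own — i.e. the weaker a base it is — the better a leaving group it makes.
(CH₃)₃C–Br loses Br⁻: pKₐ(HBr) ≈ -9
(CH₃)₃C–Cl loses Cl⁻: pKₐ(HCl) ≈ -7
(CH₃)₃C–ONO₂ loses NO₃⁻: pKₐ(HNO₃) ≈ -1.3
(CH₃)₃C–OPO(OH)₂ loses H₂PO₄⁻: pKₐ(H₃PO₄) ≈ 2.1
(CH₃)₃C–OBz loses PhCOO⁻: pKₐ(C₆H₅COOH) ≈ 4.2

(CH₃)₃C–OBz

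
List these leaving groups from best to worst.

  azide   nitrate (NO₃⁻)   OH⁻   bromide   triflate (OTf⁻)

The more stable X⁻ (or X) is on its own — i.e. the weaker a base it is — the better a leaving group it makes.
triflate (OTf⁻): pKₐ(CF₃SO₃H (triflic acid)) ≈ -14 — charge spread over three oxygens and a CF₃ group; the premier leaving group in synthesis
bromide: pKₐ(HBr) ≈ -9 — weak base; good leaving group
nitrate (NO₃⁻): pKₐ(HNO₃) ≈ -1.3 — resonance-delocalised over three oxygens
azide: pKₐ(HN₃) ≈ 4.7
OH⁻: pKₐ(H₂O) ≈ 15.7 — strong base; essentially never leaves without prior activation

triflate (OTf⁻) > bromide > nitrate (NO₃⁻) > azide > OH⁻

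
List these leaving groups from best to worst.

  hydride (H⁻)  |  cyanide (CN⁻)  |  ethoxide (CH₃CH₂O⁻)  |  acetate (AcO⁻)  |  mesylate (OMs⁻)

mesylate (OMs⁻) > acetate (AcO⁻) > cyanide (CN⁻) > ethoxide (CH₃CH₂O⁻) > hydride (H⁻)

mesylate (OMs⁻): pKₐ(CH₃SO₃H (MsOH)) ≈ -1.9
acetate (AcO⁻): pKₐ(CH₃COOH) ≈ 4.8
cyanide (CN⁻): pKₐ(HCN) ≈ 9.2
ethoxide (CH₃CH₂O⁻): pKₐ(CH₃CH₂OH) ≈ 16
hydride (H⁻): pKₐ(H₂) ≈ 36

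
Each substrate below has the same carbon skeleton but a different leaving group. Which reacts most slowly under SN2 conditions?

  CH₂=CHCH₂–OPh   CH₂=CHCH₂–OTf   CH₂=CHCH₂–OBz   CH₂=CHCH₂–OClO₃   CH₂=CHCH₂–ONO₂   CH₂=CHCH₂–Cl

CH₂=CHCH₂–OPh

With the same alkyl group throughout, only the leaving group differentiates the rates.
Rank by basicity of the departing species: weakest base leaves most easily.
CH₂=CHCH₂–OTf loses OTf⁻: pKₐ(CF₃SO₃H (triflic acid)) ≈ -14
CH₂=CHCH₂–OClO₃ loses ClO₄⁻: pKₐ(HClO₄) ≈ -10
CH₂=CHCH₂–Cl loses Cl⁻: pKₐ(HCl) ≈ -7
CH₂=CHCH₂–ONO₂ loses NO₃⁻: pKₐ(HNO₃) ≈ -1.3
CH₂=CHCH₂–OBz loses PhCOO⁻: pKₐ(C₆H₅COOH) ≈ 4.2
CH₂=CHCH₂–OPh loses PhO⁻: pKₐ(C₆H₅OH (phenol)) ≈ 10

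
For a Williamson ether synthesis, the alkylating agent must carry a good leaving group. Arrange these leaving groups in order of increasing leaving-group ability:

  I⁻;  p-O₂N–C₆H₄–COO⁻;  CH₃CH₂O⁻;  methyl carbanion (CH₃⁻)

methyl carbanion (CH₃⁻) < CH₃CH₂O⁻ < p-O₂N–C₆H₄–COO⁻ < I⁻

The more stable X⁻ (or X) is on its own — i.e. the weaker a base it is — the better a leaving group it makes.
I⁻: pKₐ(HI) ≈ -10
p-O₂N–C₆H₄–COO⁻: pKₐ(p-nitrobenzoic acid) ≈ 3.4
CH₃CH₂O⁻: pKₐ(CH₃CH₂OH) ≈ 16
methyl carbanion (CH₃⁻): pKₐ(CH₄) ≈ 48
Reversing gives the worst-to-best order requested.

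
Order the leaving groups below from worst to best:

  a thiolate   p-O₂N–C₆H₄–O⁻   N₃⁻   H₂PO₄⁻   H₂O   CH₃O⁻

CH₃O⁻ < a thiolate < p-O₂N–C₆H₄–O⁻ < N₃⁻ < H₂PO₄⁻ < H₂O

Leaving-group ability tracks the stability of the departed species; conjugate-acid pKₐ is the usual yardstick (lower pKₐ → better LG).
H₂O: pKₐ(H₃O⁺) ≈ -1.7
H₂PO₄⁻: pKₐ(H₃PO₄) ≈ 2.1 — moderate base; biological leaving group after further activation
N₃⁻: pKₐ(HN₃) ≈ 4.7
p-O₂N–C₆H₄–O⁻: pKₐ(p-nitrophenol) ≈ 7.2 — nitro group delocalises the charge; the classic chromogenic LG
a thiolate: pKₐ(RSH (a thiol)) ≈ 10.5 — moderately basic; rarely leaves without activation
CH₃O⁻: pKₐ(CH₃OH) ≈ 15.5
Reversing gives the worst-to-best order requested.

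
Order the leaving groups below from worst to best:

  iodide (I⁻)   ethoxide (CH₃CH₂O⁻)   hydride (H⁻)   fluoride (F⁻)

hydride (H⁻) < ethoxide (CH₃CH₂O⁻) < fluoride (F⁻) < iodide (I⁻)

Rank by basicity of the departing species: weakest base leaves most easily.
iodide (I⁻): pKₐ(HI) ≈ -10
fluoride (F⁻): pKₐ(HF) ≈ 3.2
ethoxide (CH₃CH₂O⁻): pKₐ(CH₃CH₂OH) ≈ 16
hydride (H⁻): pKₐ(H₂) ≈ 36
The question asks for worst first, so the sequence is read in increasing leaving-group ability.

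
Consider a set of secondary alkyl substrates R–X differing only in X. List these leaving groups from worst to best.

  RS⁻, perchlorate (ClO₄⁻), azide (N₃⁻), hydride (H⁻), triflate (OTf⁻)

Leaving-group ability tracks the stability of the departed species; conjugate-acid pKₐ is the usual yardstick (lower pKₐ → better LG).
triflate (OTf⁻): pKₐ(CF₃SO₃H (triflic acid)) ≈ -14
perchlorate (ClO₄⁻): pKₐ(HClO₄) ≈ -10 — extremely weak base; rarely used for safety reasons
azide (N₃⁻): pKₐ(HN₃) ≈ 4.7 — linear, resonance-stabilised
RS⁻: pKₐ(RSH (a thiol)) ≈ 10.5 — moderately basic; rarely leaves without activation
hydride (H⁻): pKₐ(H₂) ≈ 36 — extremely strong base; leaves only in special hydride-transfer contexts
Reversing gives the worst-to-best order requested.

hydride (H⁻) < RS⁻ < azide (N₃⁻) < perchlorate (ClO₄⁻) < triflate (OTf⁻)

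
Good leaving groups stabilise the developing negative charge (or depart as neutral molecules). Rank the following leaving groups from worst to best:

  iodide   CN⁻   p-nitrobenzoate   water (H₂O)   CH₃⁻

CH₃⁻ < CN⁻ < p-nitrobenzoate < water (H₂O) < iodide

iodide: pKₐ(HI) ≈ -10
water (H₂O): pKₐ(H₃O⁺) ≈ -1.7
p-nitrobenzoate: pKₐ(p-nitrobenzoic acid) ≈ 3.4
CN⁻: pKₐ(HCN) ≈ 9.2
CH₃⁻: pKₐ(CH₄) ≈ 48
The question asks for worst first, so the sequence is read in increasing leaving-group ability.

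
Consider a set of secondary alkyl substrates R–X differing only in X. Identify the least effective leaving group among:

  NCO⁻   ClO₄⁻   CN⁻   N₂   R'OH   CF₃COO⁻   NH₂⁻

NH₂⁻

Leaving-group ability tracks the stability of the departed species; conjugate-acid pKₐ is the usual yardstick (lower pKₐ → better LG).
N₂: no meaningful conjugate acid; N₂ departs as an exceptionally stable neutral molecule
ClO₄⁻: pKₐ(HClO₄) ≈ -10
R'OH: pKₐ(R'OH₂⁺) ≈ -2.4
CF₃COO⁻: pKₐ(CF₃COOH) ≈ 0.2
NCO⁻: pKₐ(HOCN) ≈ 3.5
CN⁻: pKₐ(HCN) ≈ 9.2
NH₂⁻: pKₐ(NH₃) ≈ 38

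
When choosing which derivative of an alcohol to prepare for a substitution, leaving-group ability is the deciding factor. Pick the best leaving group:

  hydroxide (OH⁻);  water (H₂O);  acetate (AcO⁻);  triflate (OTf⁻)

triflate (OTf⁻): pKₐ(CF₃SO₃H (triflic acid)) ≈ -14
water (H₂O): pKₐ(H₃O⁺) ≈ -1.7
acetate (AcO⁻): pKₐ(CH₃COOH) ≈ 4.8
hydroxide (OH⁻): pKₐ(H₂O) ≈ 15.7

triflate (OTf⁻)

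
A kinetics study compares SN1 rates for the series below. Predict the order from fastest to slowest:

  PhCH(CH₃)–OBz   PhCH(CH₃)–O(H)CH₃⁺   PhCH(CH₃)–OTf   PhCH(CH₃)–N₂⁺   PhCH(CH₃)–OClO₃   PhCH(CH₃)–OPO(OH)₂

The skeletons are identical, so relative rate is governed entirely by leaving-group ability.
The more stable X⁻ (or X) is on its own — i.e. the weaker a base it is — the better a leaving group it makes.
PhCH(CH₃)–N₂⁺ loses N₂: no meaningful conjugate acid; N₂ departs as an exceptionally stable neutral molecule
PhCH(CH₃)–OTf loses OTf⁻: pKₐ(CF₃SO₃H (triflic acid)) ≈ -14
PhCH(CH₃)–OClO₃ loses ClO₄⁻: pKₐ(HClO₄) ≈ -10
PhCH(CH₃)–O(H)CH₃⁺ loses R'OH: pKₐ(R'OH₂⁺) ≈ -2.4
PhCH(CH₃)–OPO(OH)₂ loses H₂PO₄⁻: pKₐ(H₃PO₄) ≈ 2.1
PhCH(CH₃)–OBz loses PhCOO⁻: pKₐ(C₆H₅COOH) ≈ 4.2

PhCH(CH₃)–N₂⁺ > PhCH(CH₃)–OTf > PhCH(CH₃)–OClO₃ > PhCH(CH₃)–O(H)CH₃⁺ > PhCH(CH₃)–OPO(OH)₂ > PhCH(CH₃)–OBz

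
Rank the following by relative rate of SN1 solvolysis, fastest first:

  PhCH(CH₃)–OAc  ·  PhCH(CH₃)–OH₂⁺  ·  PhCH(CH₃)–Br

PhCH(CH₃)–Br > PhCH(CH₃)–OH₂⁺ > PhCH(CH₃)–OAc

The skeletons are identical, so relative rate is governed entirely by leaving-group ability.
The more stable X⁻ (or X) is on its own — i.e. the weaker a base it is — the better a leaving group it makes.
PhCH(CH₃)–Br loses Br⁻: pKₐ(HBr) ≈ -9
PhCH(CH₃)–OH₂⁺ loses H₂O: pKₐ(H₃O⁺) ≈ -1.7
PhCH(CH₃)–OAc loses AcO⁻: pKₐ(CH₃COOH) ≈ 4.8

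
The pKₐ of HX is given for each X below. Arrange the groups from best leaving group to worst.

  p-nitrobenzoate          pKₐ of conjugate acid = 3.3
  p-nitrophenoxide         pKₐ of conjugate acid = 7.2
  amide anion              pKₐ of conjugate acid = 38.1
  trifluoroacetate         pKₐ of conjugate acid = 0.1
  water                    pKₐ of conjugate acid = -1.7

water > trifluoroacetate > p-nitrobenzoate > p-nitrophenoxide > amide anion

Lower conjugate-acid pKₐ ⇒ weaker base ⇒ better leaving group.
Sorting by the given values: water (-1.7), trifluoroacetate (0.1), p-nitrobenzoate (3.3), p-nitrophenoxide (7.2), amide anion (38.1).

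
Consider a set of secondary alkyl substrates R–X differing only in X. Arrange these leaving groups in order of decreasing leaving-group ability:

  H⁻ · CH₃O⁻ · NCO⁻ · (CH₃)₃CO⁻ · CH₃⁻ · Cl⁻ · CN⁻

Rank by basicity of the departing species: weakest base leaves most easily.
Cl⁻: pKₐ(HCl) ≈ -7 — moderately weak base
NCO⁻: pKₐ(HOCN) ≈ 3.5 — resonance between N and O
CN⁻: pKₐ(HCN) ≈ 9.2 — sp carbon stabilises the charge somewhat, but still a poor LG
CH₃O⁻: pKₐ(CH₃OH) ≈ 15.5
(CH₃)₃CO⁻: pKₐ(t-BuOH) ≈ 18
H⁻: pKₐ(H₂) ≈ 36 — extremely strong base; leaves only in special hydride-transfer contexts
CH₃⁻: pKₐ(CH₄) ≈ 48 — unstabilised carbanion; the worst conceivable leaving group

Cl⁻ > NCO⁻ > CN⁻ > CH₃O⁻ > (CH₃)₃CO⁻ > H⁻ > CH₃⁻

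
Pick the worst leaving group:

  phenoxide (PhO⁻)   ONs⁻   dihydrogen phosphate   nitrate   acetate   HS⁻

The more stable X⁻ (or X) is on its own — i.e. the weaker a base it is — the better a leaving group it makes.
ONs⁻: pKₐ(p-O₂NC₆H₄SO₃H) ≈ -3.5
nitrate: pKₐ(HNO₃) ≈ -1.3
dihydrogen phosphate: pKₐ(H₃PO₄) ≈ 2.1
acetate: pKₐ(CH₃COOH) ≈ 4.8
HS⁻: pKₐ(H₂S) ≈ 7
phenoxide (PhO⁻): pKₐ(C₆H₅OH (phenol)) ≈ 10

phenoxide (PhO⁻)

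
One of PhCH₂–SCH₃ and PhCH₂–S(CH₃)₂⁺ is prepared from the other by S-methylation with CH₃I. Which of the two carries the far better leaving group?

From PhCH₂–SCH₃ the departing group would be RS⁻ (pKₐ(RSH (a thiol)) ≈ 10.5). Moderately basic; rarely leaves without activation.
From PhCH₂–S(CH₃)₂⁺ the leaving group is SR'₂ (pKₐ(R'₂SH⁺) ≈ -7). Neutral; leaves from a sulfonium salt (R–SR'₂⁺).
S-methylation with CH₃I works by allowing neutral dimethyl sulfide, rather than methanethiolate, to depart, making PhCH₂–S(CH₃)₂⁺ enormously more reactive.

PhCH₂–S(CH₃)₂⁺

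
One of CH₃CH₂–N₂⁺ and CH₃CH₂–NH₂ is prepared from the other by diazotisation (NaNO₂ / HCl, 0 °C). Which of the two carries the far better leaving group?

CH₃CH₂–N₂⁺

From CH₃CH₂–NH₂ the departing group would be NH₂⁻ (pKₐ(NH₃) ≈ 38). Extremely strong base; never a leaving group.
From CH₃CH₂–N₂⁺ the leaving group is N₂ (no meaningful conjugate acid; N₂ departs as an exceptionally stable neutral molecule).
Diazotisation (NaNO₂ / HCl, 0 °C) works by generating a diazonium salt that expels N₂, making CH₃CH₂–N₂⁺ enormously more reactive.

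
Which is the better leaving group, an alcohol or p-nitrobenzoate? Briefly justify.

an alcohol is the better leaving group.
pKₐ(R'OH₂⁺) ≈ -2.4 versus pKₐ(p-nitrobenzoic acid) ≈ 3.4: an alcohol is the much weaker base.
Neutral; leaves from a protonated ether (an oxonium ion, R–O(H)R'⁺).

an alcohol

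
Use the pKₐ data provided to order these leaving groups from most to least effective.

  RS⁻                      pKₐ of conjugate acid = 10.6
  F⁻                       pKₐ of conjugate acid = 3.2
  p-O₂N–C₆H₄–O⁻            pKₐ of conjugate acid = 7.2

Lower conjugate-acid pKₐ ⇒ weaker base ⇒ better leaving group.
Sorting by the given values: F⁻ (3.2), p-O₂N–C₆H₄–O⁻ (7.2), RS⁻ (10.6).

F⁻ > p-O₂N–C₆H₄–O⁻ > RS⁻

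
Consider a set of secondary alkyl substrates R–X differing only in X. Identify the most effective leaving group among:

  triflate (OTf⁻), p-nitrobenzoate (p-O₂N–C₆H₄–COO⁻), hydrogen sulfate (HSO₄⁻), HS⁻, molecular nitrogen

molecular nitrogen

Rank by basicity of the departing species: weakest base leaves most easily.
molecular nitrogen: no meaningful conjugate acid; N₂ departs as an exceptionally stable neutral molecule
triflate (OTf⁻): pKₐ(CF₃SO₃H (triflic acid)) ≈ -14
hydrogen sulfate (HSO₄⁻): pKₐ(H₂SO₄) ≈ -3
p-nitrobenzoate (p-O₂N–C₆H₄–COO⁻): pKₐ(p-nitrobenzoic acid) ≈ 3.4
HS⁻: pKₐ(H₂S) ≈ 7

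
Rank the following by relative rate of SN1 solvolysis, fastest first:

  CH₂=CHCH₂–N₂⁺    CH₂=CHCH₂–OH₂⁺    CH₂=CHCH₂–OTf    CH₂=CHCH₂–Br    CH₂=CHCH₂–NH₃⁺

CH₂=CHCH₂–N₂⁺ > CH₂=CHCH₂–OTf > CH₂=CHCH₂–Br > CH₂=CHCH₂–OH₂⁺ > CH₂=CHCH₂–NH₃⁺

With the same alkyl group throughout, only the leaving group differentiates the rates.
A good leaving group is a weak base: the lower the pKₐ of its conjugate acid, the more readily it departs.
CH₂=CHCH₂–N₂⁺ loses N₂: no meaningful conjugate acid; N₂ departs as an exceptionally stable neutral molecule
CH₂=CHCH₂–OTf loses OTf⁻: pKₐ(CF₃SO₃H (triflic acid)) ≈ -14
CH₂=CHCH₂–Br loses Br⁻: pKₐ(HBr) ≈ -9
CH₂=CHCH₂–OH₂⁺ loses H₂O: pKₐ(H₃O⁺) ≈ -1.7
CH₂=CHCH₂–NH₃⁺ loses NH₃: pKₐ(NH₄⁺) ≈ 9.2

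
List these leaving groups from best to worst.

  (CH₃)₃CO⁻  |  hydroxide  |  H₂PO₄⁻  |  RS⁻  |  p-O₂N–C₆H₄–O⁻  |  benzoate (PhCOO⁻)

Leaving-group ability tracks the stability of the departed species; conjugate-acid pKₐ is the usual yardstick (lower pKₐ → better LG).
H₂PO₄⁻: pKₐ(H₃PO₄) ≈ 2.1 — moderate base; biological leaving group after further activation
benzoate (PhCOO⁻): pKₐ(C₆H₅COOH) ≈ 4.2 — aryl carboxylate
p-O₂N–C₆H₄–O⁻: pKₐ(p-nitrophenol) ≈ 7.2
RS⁻: pKₐ(RSH (a thiol)) ≈ 10.5 — moderately basic; rarely leaves without activation
hydroxide: pKₐ(H₂O) ≈ 15.7
(CH₃)₃CO⁻: pKₐ(t-BuOH) ≈ 18 — bulky, strongly basic alkoxide

H₂PO₄⁻ > benzoate (PhCOO⁻) > p-O₂N–C₆H₄–O⁻ > RS⁻ > hydroxide > (CH₃)₃CO⁻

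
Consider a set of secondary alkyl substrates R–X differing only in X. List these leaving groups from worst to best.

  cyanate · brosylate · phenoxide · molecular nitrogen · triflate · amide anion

Leaving-group ability tracks the stability of the departed species; conjugate-acid pKₐ is the usual yardstick (lower pKₐ → better LG).
molecular nitrogen: no meaningful conjugate acid; N₂ departs as an exceptionally stable neutral molecule
triflate: pKₐ(CF₃SO₃H (triflic acid)) ≈ -14
brosylate: pKₐ(p-BrC₆H₄SO₃H) ≈ -2.8
cyanate: pKₐ(HOCN) ≈ 3.5
phenoxide: pKₐ(C₆H₅OH (phenol)) ≈ 10
amide anion: pKₐ(NH₃) ≈ 38
Reversing gives the worst-to-best order requested.

amide anion < phenoxide < cyanate < brosylate < triflate < molecular nitrogen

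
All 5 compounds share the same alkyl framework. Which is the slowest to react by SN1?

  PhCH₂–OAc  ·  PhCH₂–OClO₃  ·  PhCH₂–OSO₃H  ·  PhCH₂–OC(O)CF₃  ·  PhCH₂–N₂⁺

PhCH₂–OAc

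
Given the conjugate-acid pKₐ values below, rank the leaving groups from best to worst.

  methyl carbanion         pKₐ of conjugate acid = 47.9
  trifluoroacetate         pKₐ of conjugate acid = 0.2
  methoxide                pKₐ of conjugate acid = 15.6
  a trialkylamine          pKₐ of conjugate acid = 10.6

Lower conjugate-acid pKₐ ⇒ weaker base ⇒ better leaving group.
Sorting by the given values: trifluoroacetate (0.2), a trialkylamine (10.6), methoxide (15.6), methyl carbanion (47.9).

trifluoroacetate > a trialkylamine > methoxide > methyl carbanion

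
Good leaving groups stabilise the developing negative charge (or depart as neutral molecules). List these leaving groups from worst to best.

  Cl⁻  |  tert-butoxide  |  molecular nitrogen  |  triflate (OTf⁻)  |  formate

tert-butoxide < formate < Cl⁻ < triflate (OTf⁻) < molecular nitrogen

A good leaving group is a weak base: the lower the pKₐ of its conjugate acid, the more readily it departs.
molecular nitrogen: no meaningful conjugate acid; N₂ departs as an exceptionally stable neutral molecule
triflate (OTf⁻): pKₐ(CF₃SO₃H (triflic acid)) ≈ -14 — charge spread over three oxygens and a CF₃ group; the premier leaving group in synthesis
Cl⁻: pKₐ(HCl) ≈ -7 — moderately weak base
formate: pKₐ(HCOOH) ≈ 3.8
tert-butoxide: pKₐ(t-BuOH) ≈ 18
The question asks for worst first, so the sequence is read in increasing leaving-group ability.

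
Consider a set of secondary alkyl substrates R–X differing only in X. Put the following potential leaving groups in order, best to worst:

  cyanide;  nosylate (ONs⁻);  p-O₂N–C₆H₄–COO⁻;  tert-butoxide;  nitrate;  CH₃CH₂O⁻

A good leaving group is a weak base: the lower the pKₐ of its conjugate acid, the more readily it departs.
nosylate (ONs⁻): pKₐ(p-O₂NC₆H₄SO₃H) ≈ -3.5 — p-nitro group further stabilises the sulfonate
nitrate: pKₐ(HNO₃) ≈ -1.3 — resonance-delocalised over three oxygens
p-O₂N–C₆H₄–COO⁻: pKₐ(p-nitrobenzoic acid) ≈ 3.4 — electron-withdrawing nitro group stabilises the carboxylate
cyanide: pKₐ(HCN) ≈ 9.2 — sp carbon stabilises the charge somewhat, but still a poor LG
CH₃CH₂O⁻: pKₐ(CH₃CH₂OH) ≈ 16
tert-butoxide: pKₐ(t-BuOH) ≈ 18 — bulky, strongly basic alkoxide

nosylate (ONs⁻) > nitrate > p-O₂N–C₆H₄–COO⁻ > cyanide > CH₃CH₂O⁻ > tert-butoxide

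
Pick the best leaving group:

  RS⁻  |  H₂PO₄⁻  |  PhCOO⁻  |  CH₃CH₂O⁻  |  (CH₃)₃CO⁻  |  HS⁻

H₂PO₄⁻

A good leaving group is a weak base: the lower the pKₐ of its conjugate acid, the more readily it departs.
H₂PO₄⁻: pKₐ(H₃PO₄) ≈ 2.1
PhCOO⁻: pKₐ(C₆H₅COOH) ≈ 4.2
HS⁻: pKₐ(H₂S) ≈ 7
RS⁻: pKₐ(RSH (a thiol)) ≈ 10.5
CH₃CH₂O⁻: pKₐ(CH₃CH₂OH) ≈ 16
(CH₃)₃CO⁻: pKₐ(t-BuOH) ≈ 18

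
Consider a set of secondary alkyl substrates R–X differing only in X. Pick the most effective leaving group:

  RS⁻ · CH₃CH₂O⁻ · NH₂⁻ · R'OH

R'OH

Rank by basicity of the departing species: weakest base leaves most easily.
R'OH: pKₐ(R'OH₂⁺) ≈ -2.4
RS⁻: pKₐ(RSH (a thiol)) ≈ 10.5
CH₃CH₂O⁻: pKₐ(CH₃CH₂OH) ≈ 16
NH₂⁻: pKₐ(NH₃) ≈ 38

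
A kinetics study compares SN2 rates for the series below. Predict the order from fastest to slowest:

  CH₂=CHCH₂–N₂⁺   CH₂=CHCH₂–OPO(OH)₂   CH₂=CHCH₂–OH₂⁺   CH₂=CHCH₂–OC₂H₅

CH₂=CHCH₂–N₂⁺ > CH₂=CHCH₂–OH₂⁺ > CH₂=CHCH₂–OPO(OH)₂ > CH₂=CHCH₂–OC₂H₅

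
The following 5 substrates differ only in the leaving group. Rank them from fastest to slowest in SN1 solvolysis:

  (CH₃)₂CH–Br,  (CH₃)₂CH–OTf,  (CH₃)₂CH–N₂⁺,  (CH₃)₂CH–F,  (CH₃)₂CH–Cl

(CH₃)₂CH–N₂⁺ > (CH₃)₂CH–OTf > (CH₃)₂CH–Br > (CH₃)₂CH–Cl > (CH₃)₂CH–F

With the same alkyl group throughout, only the leaving group differentiates the rates.
Leaving-group ability tracks the stability of the departed species; conjugate-acid pKₐ is the usual yardstick (lower pKₐ → better LG).
(CH₃)₂CH–N₂⁺ loses N₂: no meaningful conjugate acid; N₂ departs as an exceptionally stable neutral molecule
(CH₃)₂CH–OTf loses OTf⁻: pKₐ(CF₃SO₃H (triflic acid)) ≈ -14
(CH₃)₂CH–Br loses Br⁻: pKₐ(HBr) ≈ -9
(CH₃)₂CH–Cl loses Cl⁻: pKₐ(HCl) ≈ -7
(CH₃)₂CH–F loses F⁻: pKₐ(HF) ≈ 3.2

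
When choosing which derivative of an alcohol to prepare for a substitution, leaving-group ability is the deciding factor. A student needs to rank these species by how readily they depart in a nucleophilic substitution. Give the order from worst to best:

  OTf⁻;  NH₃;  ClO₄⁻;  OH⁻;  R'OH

OH⁻ < NH₃ < R'OH < ClO₄⁻ < OTf⁻

OTf⁻: pKₐ(CF₃SO₃H (triflic acid)) ≈ -14
ClO₄⁻: pKₐ(HClO₄) ≈ -10 — extremely weak base; rarely used for safety reasons
R'OH: pKₐ(R'OH₂⁺) ≈ -2.4 — neutral; leaves from a protonated ether (an oxonium ion, R–O(H)R'⁺)
NH₃: pKₐ(NH₄⁺) ≈ 9.2 — neutral but moderately basic; leaves from R–NH₃⁺
OH⁻: pKₐ(H₂O) ≈ 15.7 — strong base; essentially never leaves without prior activation
Reversing gives the worst-to-best order requested.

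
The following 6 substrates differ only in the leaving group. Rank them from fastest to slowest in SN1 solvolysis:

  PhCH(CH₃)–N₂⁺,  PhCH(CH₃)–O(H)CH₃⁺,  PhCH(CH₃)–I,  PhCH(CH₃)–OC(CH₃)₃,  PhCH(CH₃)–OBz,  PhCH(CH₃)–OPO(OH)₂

PhCH(CH₃)–N₂⁺ > PhCH(CH₃)–I > PhCH(CH₃)–O(H)CH₃⁺ > PhCH(CH₃)–OPO(OH)₂ > PhCH(CH₃)–OBz > PhCH(CH₃)–OC(CH₃)₃

With the same alkyl group throughout, only the leaving group differentiates the rates.
The more stable X⁻ (or X) is on its own — i.e. the weaker a base it is — the better a leaving group it makes.
PhCH(CH₃)–N₂⁺ loses N₂: no meaningful conjugate acid; N₂ departs as an exceptionally stable neutral molecule
PhCH(CH₃)–I loses I⁻: pKₐ(HI) ≈ -10
PhCH(CH₃)–O(H)CH₃⁺ loses R'OH: pKₐ(R'OH₂⁺) ≈ -2.4
PhCH(CH₃)–OPO(OH)₂ loses H₂PO₄⁻: pKₐ(H₃PO₄) ≈ 2.1
PhCH(CH₃)–OBz loses PhCOO⁻: pKₐ(C₆H₅COOH) ≈ 4.2
PhCH(CH₃)–OC(CH₃)₃ loses (CH₃)₃CO⁻: pKₐ(t-BuOH) ≈ 18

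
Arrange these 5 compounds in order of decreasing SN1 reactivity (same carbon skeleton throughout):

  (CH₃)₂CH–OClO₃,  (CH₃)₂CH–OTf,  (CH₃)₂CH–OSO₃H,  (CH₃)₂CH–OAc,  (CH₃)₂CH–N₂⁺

The skeletons are identical, so relative rate is governed entirely by leaving-group ability.
Rank by basicity of the departing species: weakest base leaves most easily.
(CH₃)₂CH–N₂⁺ loses N₂: no meaningful conjugate acid; N₂ departs as an exceptionally stable neutral molecule
(CH₃)₂CH–OTf loses OTf⁻: pKₐ(CF₃SO₃H (triflic acid)) ≈ -14
(CH₃)₂CH–OClO₃ loses ClO₄⁻: pKₐ(HClO₄) ≈ -10
(CH₃)₂CH–OSO₃H loses HSO₄⁻: pKₐ(H₂SO₄) ≈ -3
(CH₃)₂CH–OAc loses AcO⁻: pKₐ(CH₃COOH) ≈ 4.8

(CH₃)₂CH–N₂⁺ > (CH₃)₂CH–OTf > (CH₃)₂CH–OClO₃ > (CH₃)₂CH–OSO₃H > (CH₃)₂CH–OAc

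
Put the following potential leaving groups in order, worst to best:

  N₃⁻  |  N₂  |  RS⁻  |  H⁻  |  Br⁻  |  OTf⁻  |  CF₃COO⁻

N₂: no meaningful conjugate acid; N₂ departs as an exceptionally stable neutral molecule
OTf⁻: pKₐ(CF₃SO₃H (triflic acid)) ≈ -14 — charge spread over three oxygens and a CF₃ group; the premier leaving group in synthesis
Br⁻: pKₐ(HBr) ≈ -9 — weak base; good leaving group
CF₃COO⁻: pKₐ(CF₃COOH) ≈ 0.2 — strongly electron-withdrawing CF₃ stabilises the carboxylate
N₃⁻: pKₐ(HN₃) ≈ 4.7
RS⁻: pKₐ(RSH (a thiol)) ≈ 10.5
H⁻: pKₐ(H₂) ≈ 36
Listed from poorest to best leaving group as asked.

H⁻ < RS⁻ < N₃⁻ < CF₃COO⁻ < Br⁻ < OTf⁻ < N₂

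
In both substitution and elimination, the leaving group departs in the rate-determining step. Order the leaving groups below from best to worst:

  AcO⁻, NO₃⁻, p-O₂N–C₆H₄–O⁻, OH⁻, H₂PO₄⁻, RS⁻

NO₃⁻: pKₐ(HNO₃) ≈ -1.3 — resonance-delocalised over three oxygens
H₂PO₄⁻: pKₐ(H₃PO₄) ≈ 2.1
AcO⁻: pKₐ(CH₃COOH) ≈ 4.8
p-O₂N–C₆H₄–O⁻: pKₐ(p-nitrophenol) ≈ 7.2 — nitro group delocalises the charge; the classic chromogenic LG
RS⁻: pKₐ(RSH (a thiol)) ≈ 10.5
OH⁻: pKₐ(H₂O) ≈ 15.7 — strong base; essentially never leaves without prior activation

NO₃⁻ > H₂PO₄⁻ > AcO⁻ > p-O₂N–C₆H₄–O⁻ > RS⁻ > OH⁻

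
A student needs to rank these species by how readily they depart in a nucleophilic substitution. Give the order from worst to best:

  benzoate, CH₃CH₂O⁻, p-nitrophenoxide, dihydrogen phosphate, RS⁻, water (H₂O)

Rank by basicity of the departing species: weakest base leaves most easily.
water (H₂O): pKₐ(H₃O⁺) ≈ -1.7 — neutral; leaves from a protonated alcohol (R–OH₂⁺)
dihydrogen phosphate: pKₐ(H₃PO₄) ≈ 2.1 — moderate base; biological leaving group after further activation
benzoate: pKₐ(C₆H₅COOH) ≈ 4.2
p-nitrophenoxide: pKₐ(p-nitrophenol) ≈ 7.2 — nitro group delocalises the charge; the classic chromogenic LG
RS⁻: pKₐ(RSH (a thiol)) ≈ 10.5
CH₃CH₂O⁻: pKₐ(CH₃CH₂OH) ≈ 16 — strong base; alkoxides do not leave unassisted
The question asks for worst first, so the sequence is read in increasing leaving-group ability.

CH₃CH₂O⁻ < RS⁻ < p-nitrophenoxide < benzoate < dihydrogen phosphate < water (H₂O)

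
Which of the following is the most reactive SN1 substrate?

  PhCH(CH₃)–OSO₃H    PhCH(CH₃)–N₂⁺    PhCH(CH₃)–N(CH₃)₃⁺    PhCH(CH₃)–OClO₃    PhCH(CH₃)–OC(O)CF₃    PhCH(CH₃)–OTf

PhCH(CH₃)–N₂⁺

With the same alkyl group throughout, only the leaving group differentiates the rates.
Rank by basicity of the departing species: weakest base leaves most easily.
PhCH(CH₃)–N₂⁺ loses N₂: no meaningful conjugate acid; N₂ departs as an exceptionally stable neutral molecule
PhCH(CH₃)–OTf loses OTf⁻: pKₐ(CF₃SO₃H (triflic acid)) ≈ -14
PhCH(CH₃)–OClO₃ loses ClO₄⁻: pKₐ(HClO₄) ≈ -10
PhCH(CH₃)–OSO₃H loses HSO₄⁻: pKₐ(H₂SO₄) ≈ -3
PhCH(CH₃)–OC(O)CF₃ loses CF₃COO⁻: pKₐ(CF₃COOH) ≈ 0.2
PhCH(CH₃)–N(CH₃)₃⁺ loses NR'₃: pKₐ(R'₃NH⁺) ≈ 10.7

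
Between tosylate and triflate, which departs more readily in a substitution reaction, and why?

triflate is the better leaving group.
pKₐ(CF₃SO₃H (triflic acid)) ≈ -14 versus pKₐ(p-CH₃C₆H₄SO₃H (TsOH)) ≈ -2.8: triflate is the much weaker base.
Charge spread over three oxygens and a CF₃ group; the premier leaving group in synthesis.

triflate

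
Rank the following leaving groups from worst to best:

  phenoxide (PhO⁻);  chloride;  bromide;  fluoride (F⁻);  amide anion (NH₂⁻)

amide anion (NH₂⁻) < phenoxide (PhO⁻) < fluoride (F⁻) < chloride < bromide

Rank by basicity of the departing species: weakest base leaves most easily.
bromide: pKₐ(HBr) ≈ -9
chloride: pKₐ(HCl) ≈ -7
fluoride (F⁻): pKₐ(HF) ≈ 3.2
phenoxide (PhO⁻): pKₐ(C₆H₅OH (phenol)) ≈ 10
amide anion (NH₂⁻): pKₐ(NH₃) ≈ 38
Listed from poorest to best leaving group as asked.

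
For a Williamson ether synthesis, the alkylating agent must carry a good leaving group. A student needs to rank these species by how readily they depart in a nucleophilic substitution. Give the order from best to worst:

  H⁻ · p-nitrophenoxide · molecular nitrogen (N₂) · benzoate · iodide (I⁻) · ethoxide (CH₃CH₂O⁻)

Rank by basicity of the departing species: weakest base leaves most easily.
molecular nitrogen (N₂): no meaningful conjugate acid; N₂ departs as an exceptionally stable neutral molecule
iodide (I⁻): pKₐ(HI) ≈ -10 — large, highly polarisable; very weak base
benzoate: pKₐ(C₆H₅COOH) ≈ 4.2
p-nitrophenoxide: pKₐ(p-nitrophenol) ≈ 7.2 — nitro group delocalises the charge; the classic chromogenic LG
ethoxide (CH₃CH₂O⁻): pKₐ(CH₃CH₂OH) ≈ 16
H⁻: pKₐ(H₂) ≈ 36 — extremely strong base; leaves only in special hydride-transfer contexts

molecular nitrogen (N₂) > iodide (I⁻) > benzoate > p-nitrophenoxide > ethoxide (CH₃CH₂O⁻) > H⁻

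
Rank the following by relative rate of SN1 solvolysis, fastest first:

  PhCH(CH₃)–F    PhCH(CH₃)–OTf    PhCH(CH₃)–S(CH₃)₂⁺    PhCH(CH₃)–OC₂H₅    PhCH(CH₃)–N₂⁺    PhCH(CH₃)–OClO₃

With the same alkyl group throughout, only the leaving group differentiates the rates.
The more stable X⁻ (or X) is on its own — i.e. the weaker a base it is — the better a leaving group it makes.
PhCH(CH₃)–N₂⁺ loses N₂: no meaningful conjugate acid; N₂ departs as an exceptionally stable neutral molecule
PhCH(CH₃)–OTf loses OTf⁻: pKₐ(CF₃SO₃H (triflic acid)) ≈ -14
PhCH(CH₃)–OClO₃ loses ClO₄⁻: pKₐ(HClO₄) ≈ -10
PhCH(CH₃)–S(CH₃)₂⁺ loses SR'₂: pKₐ(R'₂SH⁺) ≈ -7
PhCH(CH₃)–F loses F⁻: pKₐ(HF) ≈ 3.2
PhCH(CH₃)–OC₂H₅ loses CH₃CH₂O⁻: pKₐ(CH₃CH₂OH) ≈ 16

PhCH(CH₃)–N₂⁺ > PhCH(CH₃)–OTf > PhCH(CH₃)–OClO₃ > PhCH(CH₃)–S(CH₃)₂⁺ > PhCH(CH₃)–F > PhCH(CH₃)–OC₂H₅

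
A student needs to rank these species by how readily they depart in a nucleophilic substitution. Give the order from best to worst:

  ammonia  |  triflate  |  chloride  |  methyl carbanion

triflate > chloride > ammonia > methyl carbanion

triflate: pKₐ(CF₃SO₃H (triflic acid)) ≈ -14
chloride: pKₐ(HCl) ≈ -7 — moderately weak base
ammonia: pKₐ(NH₄⁺) ≈ 9.2 — neutral but moderately basic; leaves from R–NH₃⁺
methyl carbanion: pKₐ(CH₄) ≈ 48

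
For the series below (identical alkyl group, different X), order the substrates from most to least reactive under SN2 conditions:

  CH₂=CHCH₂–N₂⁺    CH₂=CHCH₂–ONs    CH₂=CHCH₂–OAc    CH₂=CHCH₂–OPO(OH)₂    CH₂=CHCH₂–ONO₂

Same R in every case — rank the leaving groups.
The more stable X⁻ (or X) is on its own — i.e. the weaker a base it is — the better a leaving group it makes.
CH₂=CHCH₂–N₂⁺ loses N₂: no meaningful conjugate acid; N₂ departs as an exceptionally stable neutral molecule
CH₂=CHCH₂–ONs loses ONs⁻: pKₐ(p-O₂NC₆H₄SO₃H) ≈ -3.5
CH₂=CHCH₂–ONO₂ loses NO₃⁻: pKₐ(HNO₃) ≈ -1.3
CH₂=CHCH₂–OPO(OH)₂ loses H₂PO₄⁻: pKₐ(H₃PO₄) ≈ 2.1
CH₂=CHCH₂–OAc loses AcO⁻: pKₐ(CH₃COOH) ≈ 4.8

CH₂=CHCH₂–N₂⁺ > CH₂=CHCH₂–ONs > CH₂=CHCH₂–ONO₂ > CH₂=CHCH₂–OPO(OH)₂ > CH₂=CHCH₂–OAc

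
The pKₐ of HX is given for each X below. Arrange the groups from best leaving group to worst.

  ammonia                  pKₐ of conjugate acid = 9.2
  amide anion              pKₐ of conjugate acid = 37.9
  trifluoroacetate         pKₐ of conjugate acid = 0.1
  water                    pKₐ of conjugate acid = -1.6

water > trifluoroacetate > ammonia > amide anion

Lower conjugate-acid pKₐ ⇒ weaker base ⇒ better leaving group.
Sorting by the given values: water (-1.6), trifluoroacetate (0.1), ammonia (9.2), amide anion (37.9).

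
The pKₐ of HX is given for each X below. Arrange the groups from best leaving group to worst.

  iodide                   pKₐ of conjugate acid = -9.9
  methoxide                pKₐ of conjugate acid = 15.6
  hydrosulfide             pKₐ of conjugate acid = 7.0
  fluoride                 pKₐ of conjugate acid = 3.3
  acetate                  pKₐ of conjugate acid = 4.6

Lower conjugate-acid pKₐ ⇒ weaker base ⇒ better leaving group.
Sorting by the given values: iodide (-9.9), fluoride (3.3), acetate (4.6), hydrosulfide (7.0), methoxide (15.6).

iodide > fluoride > acetate > hydrosulfide > methoxide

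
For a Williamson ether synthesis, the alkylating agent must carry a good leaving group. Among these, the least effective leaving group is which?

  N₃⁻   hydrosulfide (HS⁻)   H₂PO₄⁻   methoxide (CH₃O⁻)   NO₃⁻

methoxide (CH₃O⁻)

Leaving-group ability tracks the stability of the departed species; conjugate-acid pKₐ is the usual yardstick (lower pKₐ → better LG).
NO₃⁻: pKₐ(HNO₃) ≈ -1.3
H₂PO₄⁻: pKₐ(H₃PO₄) ≈ 2.1
N₃⁻: pKₐ(HN₃) ≈ 4.7
hydrosulfide (HS⁻): pKₐ(H₂S) ≈ 7
methoxide (CH₃O⁻): pKₐ(CH₃OH) ≈ 15.5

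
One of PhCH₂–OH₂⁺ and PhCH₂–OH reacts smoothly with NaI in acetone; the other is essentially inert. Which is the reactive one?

From PhCH₂–OH the departing group would be OH⁻ (pKₐ(H₂O) ≈ 15.7). Strong base; essentially never leaves without prior activation.
From PhCH₂–OH₂⁺ the leaving group is H₂O (pKₐ(H₃O⁺) ≈ -1.7). Neutral; leaves from a protonated alcohol (R–OH₂⁺).
(In practice PhCH₂–OH₂⁺ is made from PhCH₂–OH by protonation with strong acid, converting the leaving group from hydroxide to neutral water.)

PhCH₂–OH₂⁺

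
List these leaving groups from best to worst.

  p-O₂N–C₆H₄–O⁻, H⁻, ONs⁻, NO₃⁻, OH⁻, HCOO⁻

ONs⁻ > NO₃⁻ > HCOO⁻ > p-O₂N–C₆H₄–O⁻ > OH⁻ > H⁻

The more stable X⁻ (or X) is on its own — i.e. the weaker a base it is — the better a leaving group it makes.
ONs⁻: pKₐ(p-O₂NC₆H₄SO₃H) ≈ -3.5 — p-nitro group further stabilises the sulfonate
NO₃⁻: pKₐ(HNO₃) ≈ -1.3 — resonance-delocalised over three oxygens
HCOO⁻: pKₐ(HCOOH) ≈ 3.8 — resonance-stabilised carboxylate
p-O₂N–C₆H₄–O⁻: pKₐ(p-nitrophenol) ≈ 7.2 — nitro group delocalises the charge; the classic chromogenic LG
OH⁻: pKₐ(H₂O) ≈ 15.7 — strong base; essentially never leaves without prior activation
H⁻: pKₐ(H₂) ≈ 36 — extremely strong base; leaves only in special hydride-transfer contexts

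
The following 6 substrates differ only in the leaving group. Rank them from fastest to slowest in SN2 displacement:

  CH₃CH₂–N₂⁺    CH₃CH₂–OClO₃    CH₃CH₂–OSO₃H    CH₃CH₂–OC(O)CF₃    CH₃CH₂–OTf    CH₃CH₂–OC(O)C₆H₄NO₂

With the same alkyl group throughout, only the leaving group differentiates the rates.
Rank by basicity of the departing species: weakest base leaves most easily.
CH₃CH₂–N₂⁺ loses N₂: no meaningful conjugate acid; N₂ departs as an exceptionally stable neutral molecule
CH₃CH₂–OTf loses OTf⁻: pKₐ(CF₃SO₃H (triflic acid)) ≈ -14
CH₃CH₂–OClO₃ loses ClO₄⁻: pKₐ(HClO₄) ≈ -10
CH₃CH₂–OSO₃H loses HSO₄⁻: pKₐ(H₂SO₄) ≈ -3
CH₃CH₂–OC(O)CF₃ loses CF₃COO⁻: pKₐ(CF₃COOH) ≈ 0.2
CH₃CH₂–OC(O)C₆H₄NO₂ loses p-O₂N–C₆H₄–COO⁻: pKₐ(p-nitrobenzoic acid) ≈ 3.4

CH₃CH₂–N₂⁺ > CH₃CH₂–OTf > CH₃CH₂–OClO₃ > CH₃CH₂–OSO₃H > CH₃CH₂–OC(O)CF₃ > CH₃CH₂–OC(O)C₆H₄NO₂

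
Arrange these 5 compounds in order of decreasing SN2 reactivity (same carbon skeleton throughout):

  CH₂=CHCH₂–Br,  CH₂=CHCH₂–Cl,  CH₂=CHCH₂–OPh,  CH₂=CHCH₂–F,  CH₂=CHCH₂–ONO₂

CH₂=CHCH₂–Br > CH₂=CHCH₂–Cl > CH₂=CHCH₂–ONO₂ > CH₂=CHCH₂–F > CH₂=CHCH₂–OPh

The skeletons are identical, so relative rate is governed entirely by leaving-group ability.
Rank by basicity of the departing species: weakest base leaves most easily.
CH₂=CHCH₂–Br loses Br⁻: pKₐ(HBr) ≈ -9
CH₂=CHCH₂–Cl loses Cl⁻: pKₐ(HCl) ≈ -7
CH₂=CHCH₂–ONO₂ loses NO₃⁻: pKₐ(HNO₃) ≈ -1.3
CH₂=CHCH₂–F loses F⁻: pKₐ(HF) ≈ 3.2
CH₂=CHCH₂–OPh loses PhO⁻: pKₐ(C₆H₅OH (phenol)) ≈ 10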